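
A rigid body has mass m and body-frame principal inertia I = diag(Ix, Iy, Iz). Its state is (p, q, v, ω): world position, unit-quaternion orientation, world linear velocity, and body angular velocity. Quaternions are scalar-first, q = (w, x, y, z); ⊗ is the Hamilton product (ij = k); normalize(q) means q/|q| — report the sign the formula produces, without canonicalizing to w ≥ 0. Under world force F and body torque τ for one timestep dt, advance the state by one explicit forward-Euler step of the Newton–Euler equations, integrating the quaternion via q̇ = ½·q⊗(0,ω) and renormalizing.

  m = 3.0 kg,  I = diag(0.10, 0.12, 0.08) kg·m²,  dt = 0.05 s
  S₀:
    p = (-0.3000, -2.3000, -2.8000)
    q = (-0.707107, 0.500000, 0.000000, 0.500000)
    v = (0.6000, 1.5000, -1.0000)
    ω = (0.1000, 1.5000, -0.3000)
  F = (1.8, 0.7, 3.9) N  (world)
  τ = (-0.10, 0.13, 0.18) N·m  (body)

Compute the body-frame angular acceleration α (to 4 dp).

gyro term ω×Iω = (0.0180, -0.0006, 0.0030)
α = I⁻¹(τ − ω×Iω) = (-1.1800, 1.0883, 2.2125)

α = (-1.1800, 1.0883, 2.2125)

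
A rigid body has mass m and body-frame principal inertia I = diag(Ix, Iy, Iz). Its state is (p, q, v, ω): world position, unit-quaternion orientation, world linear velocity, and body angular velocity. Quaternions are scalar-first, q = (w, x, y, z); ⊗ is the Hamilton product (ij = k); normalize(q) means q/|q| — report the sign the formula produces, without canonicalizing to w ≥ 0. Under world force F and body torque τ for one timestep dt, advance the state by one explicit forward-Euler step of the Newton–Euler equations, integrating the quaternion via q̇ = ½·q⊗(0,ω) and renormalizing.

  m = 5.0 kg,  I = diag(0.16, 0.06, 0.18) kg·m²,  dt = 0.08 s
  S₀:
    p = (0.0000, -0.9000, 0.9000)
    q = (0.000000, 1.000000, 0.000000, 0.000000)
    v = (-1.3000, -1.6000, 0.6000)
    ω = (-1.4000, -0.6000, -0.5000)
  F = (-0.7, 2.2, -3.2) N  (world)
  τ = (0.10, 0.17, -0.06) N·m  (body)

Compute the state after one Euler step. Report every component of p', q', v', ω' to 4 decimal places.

linear accel F/m = (-0.1400, 0.4400, -0.6400)
p + v·dt = (-0.1040, -1.0280, 0.9480)
new velocity v' = (-1.3112, -1.5648, 0.5488)
α = I⁻¹(τ − ω×Iω) = (0.4000, 3.0667, 0.1333)
ω' = ω + α·dt = (-1.3680, -0.3547, -0.4893)
Hamilton product q⊗(0,ω) = (1.4000000, 0.0000000, 0.5000000, -0.6000000)
q + ½dt·q⊗(0,ω), renormalized = (0.0559, 0.9980, 0.0200, -0.0240)

p' = (-0.1040, -1.0280, 0.9480)
q' = (0.0559, 0.9980, 0.0200, -0.0240)
v' = (-1.3112, -1.5648, 0.5488)
ω' = (-1.3680, -0.3547, -0.4893)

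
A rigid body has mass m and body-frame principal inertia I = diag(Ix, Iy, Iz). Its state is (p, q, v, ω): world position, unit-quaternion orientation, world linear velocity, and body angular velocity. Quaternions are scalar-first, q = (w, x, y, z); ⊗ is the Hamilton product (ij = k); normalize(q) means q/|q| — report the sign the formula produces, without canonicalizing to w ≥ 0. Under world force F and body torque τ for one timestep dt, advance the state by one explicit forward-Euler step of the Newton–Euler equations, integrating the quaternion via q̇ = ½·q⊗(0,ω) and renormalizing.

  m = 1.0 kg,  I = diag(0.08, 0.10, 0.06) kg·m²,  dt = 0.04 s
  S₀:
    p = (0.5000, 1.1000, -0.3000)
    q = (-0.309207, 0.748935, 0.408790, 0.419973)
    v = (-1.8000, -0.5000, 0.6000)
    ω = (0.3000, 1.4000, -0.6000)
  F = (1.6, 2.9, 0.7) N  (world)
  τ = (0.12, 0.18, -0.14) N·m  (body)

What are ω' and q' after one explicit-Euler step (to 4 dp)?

(τ − ω×Iω)/I = (1.0800, 1.8360, -2.4733)
new body rate ω' = (0.3432, 1.4734, -0.6989)
2q̇ = q⊗(0,ω) = (-0.5450027, -0.9259983, 0.1424631, 1.1113962)
q' = normalize(q + ½dt·q⊗(0,ω)) = (-0.3200, 0.7301, 0.4114, 0.4420)

ω' = (0.3432, 1.4734, -0.6989)
q' = (-0.3200, 0.7301, 0.4114, 0.4420)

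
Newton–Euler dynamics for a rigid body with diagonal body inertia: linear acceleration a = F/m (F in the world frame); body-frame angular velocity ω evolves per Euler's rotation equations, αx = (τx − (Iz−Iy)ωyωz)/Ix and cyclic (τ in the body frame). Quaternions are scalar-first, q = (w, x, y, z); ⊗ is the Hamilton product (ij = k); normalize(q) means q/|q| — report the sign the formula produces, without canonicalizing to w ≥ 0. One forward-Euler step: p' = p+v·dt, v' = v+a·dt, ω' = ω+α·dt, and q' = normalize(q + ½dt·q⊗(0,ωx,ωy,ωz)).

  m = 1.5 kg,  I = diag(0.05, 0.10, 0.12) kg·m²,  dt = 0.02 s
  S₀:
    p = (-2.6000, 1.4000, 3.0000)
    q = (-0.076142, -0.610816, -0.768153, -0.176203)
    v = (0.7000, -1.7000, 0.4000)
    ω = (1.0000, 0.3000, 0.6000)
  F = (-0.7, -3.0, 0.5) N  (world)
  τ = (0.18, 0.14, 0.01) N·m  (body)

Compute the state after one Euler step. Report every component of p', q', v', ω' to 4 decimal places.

p' = (-2.5860, 1.3660, 3.0080)
q' = (-0.0667, -0.6156, -0.7664, -0.1708)
v' = (0.6907, -1.7400, 0.4067)
ω' = (1.0706, 0.3364, 0.5992)

p' = p + v·dt = (-2.5860, 1.3660, 3.0080)
v + (F/m)dt = (0.6907, -1.7400, 0.4067)
ω×(Iω) gyroscopic = (0.0036, -0.0420, 0.0150)
(τ − ω×Iω)/I = (3.5280, 1.8200, -0.0417)
ω + α·dt = (1.0706, 0.3364, 0.5992)
q⊗(0,ω) = (0.9469837, -0.4841729, 0.1674440, 0.5392230)
updated quaternion q' = (-0.0667, -0.6156, -0.7664, -0.1708)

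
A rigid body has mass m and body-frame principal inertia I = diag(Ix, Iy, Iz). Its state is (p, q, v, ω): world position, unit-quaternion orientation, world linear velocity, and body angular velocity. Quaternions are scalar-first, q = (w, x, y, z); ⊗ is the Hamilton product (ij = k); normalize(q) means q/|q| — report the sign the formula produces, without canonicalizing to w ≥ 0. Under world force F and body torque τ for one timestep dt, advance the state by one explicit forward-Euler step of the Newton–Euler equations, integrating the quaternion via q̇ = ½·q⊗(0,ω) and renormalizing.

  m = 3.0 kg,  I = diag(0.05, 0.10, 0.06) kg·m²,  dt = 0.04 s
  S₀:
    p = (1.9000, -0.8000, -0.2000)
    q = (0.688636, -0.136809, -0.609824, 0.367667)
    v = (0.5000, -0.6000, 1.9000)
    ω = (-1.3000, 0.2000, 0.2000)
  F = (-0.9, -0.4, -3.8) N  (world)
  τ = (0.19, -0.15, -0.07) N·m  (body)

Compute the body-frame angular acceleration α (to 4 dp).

ω×(Iω) gyroscopic = (-0.0016, 0.0026, -0.0130)
angular accel α = (3.8320, -1.5260, -0.9500)

α = (3.8320, -1.5260, -0.9500)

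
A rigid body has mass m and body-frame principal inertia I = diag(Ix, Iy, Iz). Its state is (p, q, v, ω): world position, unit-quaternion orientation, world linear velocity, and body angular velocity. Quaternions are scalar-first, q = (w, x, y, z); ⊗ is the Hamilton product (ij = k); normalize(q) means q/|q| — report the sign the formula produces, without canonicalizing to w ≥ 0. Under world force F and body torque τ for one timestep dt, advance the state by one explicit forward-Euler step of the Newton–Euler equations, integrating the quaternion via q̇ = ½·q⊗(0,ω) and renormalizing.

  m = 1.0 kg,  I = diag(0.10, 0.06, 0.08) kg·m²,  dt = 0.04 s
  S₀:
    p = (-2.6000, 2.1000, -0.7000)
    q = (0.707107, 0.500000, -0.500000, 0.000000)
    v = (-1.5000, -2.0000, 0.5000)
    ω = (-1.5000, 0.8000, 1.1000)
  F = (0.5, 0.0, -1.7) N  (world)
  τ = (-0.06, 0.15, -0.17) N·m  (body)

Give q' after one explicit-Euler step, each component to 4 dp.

q' = (0.7295, 0.4674, -0.4993, 0.0085)

2q̇ = q⊗(0,ω) = (1.1500000, -1.6106605, 0.0156856, 0.4278177)
q' = normalize(q + ½dt·q⊗(0,ω)) = (0.7295, 0.4674, -0.4993, 0.0085)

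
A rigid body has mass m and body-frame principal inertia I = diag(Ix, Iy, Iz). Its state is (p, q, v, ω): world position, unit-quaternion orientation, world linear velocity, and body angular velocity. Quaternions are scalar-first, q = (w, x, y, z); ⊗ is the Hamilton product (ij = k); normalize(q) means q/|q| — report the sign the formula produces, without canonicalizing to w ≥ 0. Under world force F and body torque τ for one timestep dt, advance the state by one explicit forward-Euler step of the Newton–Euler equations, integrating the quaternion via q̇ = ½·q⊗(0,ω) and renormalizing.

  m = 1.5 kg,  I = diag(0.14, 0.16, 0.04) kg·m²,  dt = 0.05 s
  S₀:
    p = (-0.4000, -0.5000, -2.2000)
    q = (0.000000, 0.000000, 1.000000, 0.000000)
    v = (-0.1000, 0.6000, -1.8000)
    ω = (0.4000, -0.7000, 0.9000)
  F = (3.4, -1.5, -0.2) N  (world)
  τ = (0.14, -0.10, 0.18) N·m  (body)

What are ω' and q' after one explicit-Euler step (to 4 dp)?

ω' = (0.4230, -0.7425, 1.1320)
q' = (0.0175, 0.0225, 0.9995, -0.0100)

ω×(Iω) gyroscopic = (0.0756, 0.0360, -0.0056)
(τ − ω×Iω)/I = (0.4600, -0.8500, 4.6400)
ω + α·dt = (0.4230, -0.7425, 1.1320)
q⊗(0,ω) = (0.7000000, 0.9000000, 0.0000000, -0.4000000)
updated quaternion q' = (0.0175, 0.0225, 0.9995, -0.0100)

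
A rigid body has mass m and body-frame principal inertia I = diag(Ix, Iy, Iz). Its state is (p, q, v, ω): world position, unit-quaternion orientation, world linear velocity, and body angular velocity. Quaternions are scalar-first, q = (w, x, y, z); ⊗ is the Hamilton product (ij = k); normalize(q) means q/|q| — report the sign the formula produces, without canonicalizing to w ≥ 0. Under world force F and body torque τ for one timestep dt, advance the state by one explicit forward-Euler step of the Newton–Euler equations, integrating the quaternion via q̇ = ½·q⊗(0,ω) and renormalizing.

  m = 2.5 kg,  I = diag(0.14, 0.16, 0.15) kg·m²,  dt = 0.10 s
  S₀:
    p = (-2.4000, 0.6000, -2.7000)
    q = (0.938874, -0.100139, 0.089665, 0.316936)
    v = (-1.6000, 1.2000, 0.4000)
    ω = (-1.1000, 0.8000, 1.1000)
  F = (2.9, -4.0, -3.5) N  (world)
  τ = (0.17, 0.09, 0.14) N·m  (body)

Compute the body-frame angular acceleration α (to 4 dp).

α = (1.2771, 0.4869, 1.0507)

gyro term ω×Iω = (-0.0088, 0.0121, -0.0176)
α = I⁻¹(τ − ω×Iω) = (1.2771, 0.4869, 1.0507)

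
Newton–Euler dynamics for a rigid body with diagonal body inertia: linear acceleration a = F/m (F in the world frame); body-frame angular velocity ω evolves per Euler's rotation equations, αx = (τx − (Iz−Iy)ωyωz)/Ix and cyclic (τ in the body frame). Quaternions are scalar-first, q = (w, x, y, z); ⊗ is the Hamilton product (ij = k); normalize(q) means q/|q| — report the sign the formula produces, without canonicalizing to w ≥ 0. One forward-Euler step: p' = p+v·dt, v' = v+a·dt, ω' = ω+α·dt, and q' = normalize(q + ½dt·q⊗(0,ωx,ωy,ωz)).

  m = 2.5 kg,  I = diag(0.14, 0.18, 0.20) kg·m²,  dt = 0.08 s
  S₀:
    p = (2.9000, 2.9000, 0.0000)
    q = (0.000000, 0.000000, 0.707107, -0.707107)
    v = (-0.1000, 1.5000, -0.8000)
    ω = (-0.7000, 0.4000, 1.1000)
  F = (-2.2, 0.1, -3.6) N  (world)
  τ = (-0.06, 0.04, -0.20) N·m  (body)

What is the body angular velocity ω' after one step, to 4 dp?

ω×(Iω) gyroscopic = (0.0088, 0.0462, -0.0112)
angular accel α = (-0.4914, -0.0344, -0.9440)
new body rate ω' = (-0.7393, 0.3972, 1.0245)

ω' = (-0.7393, 0.3972, 1.0245)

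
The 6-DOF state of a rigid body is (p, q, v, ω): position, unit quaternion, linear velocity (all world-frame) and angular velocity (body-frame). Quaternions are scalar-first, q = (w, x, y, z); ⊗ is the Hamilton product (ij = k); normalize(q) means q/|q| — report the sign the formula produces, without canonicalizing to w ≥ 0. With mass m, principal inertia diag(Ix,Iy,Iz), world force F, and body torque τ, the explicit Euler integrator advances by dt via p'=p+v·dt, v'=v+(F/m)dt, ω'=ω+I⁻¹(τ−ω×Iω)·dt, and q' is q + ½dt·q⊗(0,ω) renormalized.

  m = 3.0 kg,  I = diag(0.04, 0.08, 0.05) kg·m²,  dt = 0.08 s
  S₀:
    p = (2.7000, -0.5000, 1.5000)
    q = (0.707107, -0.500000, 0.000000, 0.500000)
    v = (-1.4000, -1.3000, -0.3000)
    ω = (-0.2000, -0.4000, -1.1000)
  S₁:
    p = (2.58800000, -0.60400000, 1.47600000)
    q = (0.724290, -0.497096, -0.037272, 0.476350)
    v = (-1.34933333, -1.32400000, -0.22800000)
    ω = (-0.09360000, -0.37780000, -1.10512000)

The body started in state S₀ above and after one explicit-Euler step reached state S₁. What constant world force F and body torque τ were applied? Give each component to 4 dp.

F = (1.9000, -0.9000, 2.7000)
τ = (0.0400, 0.0200, 0.0000)

v₁ − v₀ = (0.05066667, -0.02400000, 0.07200000)
F = m·Δv/dt = (1.9000, -0.9000, 2.7000)
ω₁ − ω₀ = (0.10640000, 0.02220000, -0.00512000)
ω₀×(Iω₀) = (-0.0132, -0.0022, 0.0032)
τ = I·(Δω/dt) + ω₀×(Iω₀) = (0.0400, 0.0200, 0.0000)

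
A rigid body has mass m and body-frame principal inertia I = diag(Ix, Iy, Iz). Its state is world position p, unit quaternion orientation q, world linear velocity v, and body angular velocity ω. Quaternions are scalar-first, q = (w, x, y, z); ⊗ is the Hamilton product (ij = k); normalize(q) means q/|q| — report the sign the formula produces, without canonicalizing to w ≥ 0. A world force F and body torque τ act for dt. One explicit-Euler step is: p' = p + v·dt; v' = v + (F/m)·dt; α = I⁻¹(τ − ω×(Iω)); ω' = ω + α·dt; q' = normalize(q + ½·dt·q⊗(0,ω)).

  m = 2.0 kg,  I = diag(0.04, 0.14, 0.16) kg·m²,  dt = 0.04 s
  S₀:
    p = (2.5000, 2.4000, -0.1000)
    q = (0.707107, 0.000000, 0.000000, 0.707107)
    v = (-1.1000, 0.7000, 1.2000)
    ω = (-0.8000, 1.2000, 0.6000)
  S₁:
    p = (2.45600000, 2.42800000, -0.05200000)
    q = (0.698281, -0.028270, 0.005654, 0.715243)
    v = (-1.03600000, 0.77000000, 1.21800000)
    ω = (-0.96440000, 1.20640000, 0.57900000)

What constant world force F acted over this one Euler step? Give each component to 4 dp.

F = (3.2000, 3.5000, 0.9000)

v₁ − v₀ = (0.06400000, 0.07000000, 0.01800000)
m·(v₁−v₀)/dt = (3.2000, 3.5000, 0.9000)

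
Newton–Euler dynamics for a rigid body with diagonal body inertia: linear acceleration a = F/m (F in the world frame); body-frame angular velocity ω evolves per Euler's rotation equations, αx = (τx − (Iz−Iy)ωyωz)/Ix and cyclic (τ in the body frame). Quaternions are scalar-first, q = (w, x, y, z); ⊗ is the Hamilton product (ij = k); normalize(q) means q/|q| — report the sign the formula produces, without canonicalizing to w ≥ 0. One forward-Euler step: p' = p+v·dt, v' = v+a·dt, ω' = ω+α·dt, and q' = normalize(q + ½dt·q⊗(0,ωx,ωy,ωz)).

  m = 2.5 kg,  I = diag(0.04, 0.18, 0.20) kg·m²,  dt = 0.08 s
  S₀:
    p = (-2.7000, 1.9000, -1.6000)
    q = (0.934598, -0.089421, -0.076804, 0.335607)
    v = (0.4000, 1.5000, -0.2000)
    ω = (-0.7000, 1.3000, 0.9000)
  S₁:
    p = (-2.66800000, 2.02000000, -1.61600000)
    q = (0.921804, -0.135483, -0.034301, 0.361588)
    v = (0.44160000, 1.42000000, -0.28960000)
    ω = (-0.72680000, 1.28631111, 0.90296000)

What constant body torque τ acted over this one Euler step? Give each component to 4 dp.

τ = (0.0100, 0.0700, -0.1200)

ω₁ − ω₀ = (-0.02680000, -0.01368889, 0.00296000)
ω₀×(Iω₀) = (0.0234, 0.1008, -0.1274)
I·α + gyro = (0.0100, 0.0700, -0.1200)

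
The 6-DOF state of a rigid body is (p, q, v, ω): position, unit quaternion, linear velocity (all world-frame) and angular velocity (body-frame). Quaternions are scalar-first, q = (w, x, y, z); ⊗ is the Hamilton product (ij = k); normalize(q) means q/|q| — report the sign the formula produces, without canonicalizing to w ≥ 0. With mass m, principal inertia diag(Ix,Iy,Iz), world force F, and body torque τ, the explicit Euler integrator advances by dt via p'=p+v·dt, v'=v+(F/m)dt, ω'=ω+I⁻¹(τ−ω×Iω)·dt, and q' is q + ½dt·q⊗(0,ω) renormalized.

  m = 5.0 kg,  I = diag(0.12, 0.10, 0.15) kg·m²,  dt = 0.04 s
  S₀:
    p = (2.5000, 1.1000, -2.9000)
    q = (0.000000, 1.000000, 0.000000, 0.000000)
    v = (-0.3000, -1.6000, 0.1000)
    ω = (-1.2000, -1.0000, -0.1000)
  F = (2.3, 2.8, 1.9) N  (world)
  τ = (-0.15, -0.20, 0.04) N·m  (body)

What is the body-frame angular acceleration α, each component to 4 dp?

gyro term ω×Iω = (0.0050, -0.0036, -0.0240)
angular accel α = (-1.2917, -1.9640, 0.4267)

α = (-1.2917, -1.9640, 0.4267)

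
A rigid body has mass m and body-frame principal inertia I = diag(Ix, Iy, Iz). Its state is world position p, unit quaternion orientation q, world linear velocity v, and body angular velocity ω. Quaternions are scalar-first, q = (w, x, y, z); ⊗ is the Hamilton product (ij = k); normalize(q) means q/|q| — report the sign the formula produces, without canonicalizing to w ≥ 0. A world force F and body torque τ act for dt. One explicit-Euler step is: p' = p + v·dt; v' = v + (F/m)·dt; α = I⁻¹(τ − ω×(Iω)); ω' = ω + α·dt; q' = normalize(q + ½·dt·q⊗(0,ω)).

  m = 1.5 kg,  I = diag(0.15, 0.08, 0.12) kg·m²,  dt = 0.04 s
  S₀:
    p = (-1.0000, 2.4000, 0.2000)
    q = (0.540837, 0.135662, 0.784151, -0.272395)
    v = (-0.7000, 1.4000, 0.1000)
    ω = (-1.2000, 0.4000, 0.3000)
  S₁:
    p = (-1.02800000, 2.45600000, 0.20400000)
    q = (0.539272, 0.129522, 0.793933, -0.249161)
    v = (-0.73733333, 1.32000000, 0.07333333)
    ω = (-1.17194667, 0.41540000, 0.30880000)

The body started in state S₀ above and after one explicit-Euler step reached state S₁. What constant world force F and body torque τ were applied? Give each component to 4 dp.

F = (-1.4000, -3.0000, -1.0000)
τ = (0.1100, 0.0200, 0.0600)

rate change Δω = (0.02805333, 0.01540000, 0.00880000)
applied torque τ = (0.1100, 0.0200, 0.0600)
Δv = v₁−v₀ = (-0.03733333, -0.08000000, -0.02666667)
m·(v₁−v₀)/dt = (-1.4000, -3.0000, -1.0000)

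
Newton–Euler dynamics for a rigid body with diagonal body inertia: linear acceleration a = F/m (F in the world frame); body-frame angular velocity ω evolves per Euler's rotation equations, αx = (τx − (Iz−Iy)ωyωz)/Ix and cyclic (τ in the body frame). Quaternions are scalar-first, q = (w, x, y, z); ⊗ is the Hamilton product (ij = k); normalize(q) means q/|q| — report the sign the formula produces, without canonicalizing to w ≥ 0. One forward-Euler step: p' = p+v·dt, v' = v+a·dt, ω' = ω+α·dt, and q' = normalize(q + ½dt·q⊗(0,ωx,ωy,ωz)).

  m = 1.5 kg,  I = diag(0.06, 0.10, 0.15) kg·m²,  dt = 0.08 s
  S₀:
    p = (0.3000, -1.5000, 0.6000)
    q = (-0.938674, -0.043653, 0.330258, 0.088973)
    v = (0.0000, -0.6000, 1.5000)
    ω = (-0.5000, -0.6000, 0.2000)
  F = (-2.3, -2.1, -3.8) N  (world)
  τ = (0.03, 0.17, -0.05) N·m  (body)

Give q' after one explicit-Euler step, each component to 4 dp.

Hamilton product q⊗(0,ω) = (0.1585337, 0.5887724, 0.5274485, 0.0035860)
q' = normalize(q + ½dt·q⊗(0,ω)) = (-0.9318, -0.0201, 0.3512, 0.0891)

q' = (-0.9318, -0.0201, 0.3512, 0.0891)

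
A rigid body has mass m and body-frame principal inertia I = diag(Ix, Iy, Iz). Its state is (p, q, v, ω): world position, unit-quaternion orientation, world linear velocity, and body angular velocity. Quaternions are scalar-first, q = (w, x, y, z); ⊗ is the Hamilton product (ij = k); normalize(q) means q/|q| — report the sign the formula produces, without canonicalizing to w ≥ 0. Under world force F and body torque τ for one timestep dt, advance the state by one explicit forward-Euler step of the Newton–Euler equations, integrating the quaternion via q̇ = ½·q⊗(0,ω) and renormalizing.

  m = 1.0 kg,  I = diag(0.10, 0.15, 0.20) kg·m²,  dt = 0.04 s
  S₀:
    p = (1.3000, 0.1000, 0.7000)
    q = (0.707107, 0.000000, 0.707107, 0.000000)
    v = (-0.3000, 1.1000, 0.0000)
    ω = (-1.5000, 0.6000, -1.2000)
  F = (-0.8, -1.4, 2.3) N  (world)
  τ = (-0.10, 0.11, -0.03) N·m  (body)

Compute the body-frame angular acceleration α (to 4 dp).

α = (-0.6400, 1.9333, 0.0750)

gyro term ω×Iω = (-0.0360, -0.1800, -0.0450)
(τ − ω×Iω)/I = (-0.6400, 1.9333, 0.0750)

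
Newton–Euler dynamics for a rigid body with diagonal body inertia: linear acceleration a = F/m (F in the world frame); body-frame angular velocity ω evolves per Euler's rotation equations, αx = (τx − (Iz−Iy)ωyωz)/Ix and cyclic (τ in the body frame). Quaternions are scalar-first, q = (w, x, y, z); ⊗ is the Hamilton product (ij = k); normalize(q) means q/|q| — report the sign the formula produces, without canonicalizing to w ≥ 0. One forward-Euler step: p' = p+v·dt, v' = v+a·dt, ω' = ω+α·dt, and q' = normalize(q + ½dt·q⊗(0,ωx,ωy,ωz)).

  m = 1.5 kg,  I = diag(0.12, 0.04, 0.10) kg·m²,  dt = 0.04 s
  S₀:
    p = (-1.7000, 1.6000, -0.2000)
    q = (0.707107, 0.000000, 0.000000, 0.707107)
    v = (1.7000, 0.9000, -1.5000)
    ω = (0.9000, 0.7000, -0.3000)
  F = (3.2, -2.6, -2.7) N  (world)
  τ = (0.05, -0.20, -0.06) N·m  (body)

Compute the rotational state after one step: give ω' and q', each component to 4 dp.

ω' = (0.9209, 0.5054, -0.3038)
q' = (0.7112, 0.0028, 0.0226, 0.7027)

gyro term ω×Iω = (-0.0126, -0.0054, -0.0504)
angular accel α = (0.5217, -4.8650, -0.0960)
new body rate ω' = (0.9209, 0.5054, -0.3038)
Hamilton product q⊗(0,ω) = (0.2121321, 0.1414214, 1.1313712, -0.2121321)
q + ½dt·q⊗(0,ω), renormalized = (0.7112, 0.0028, 0.0226, 0.7027)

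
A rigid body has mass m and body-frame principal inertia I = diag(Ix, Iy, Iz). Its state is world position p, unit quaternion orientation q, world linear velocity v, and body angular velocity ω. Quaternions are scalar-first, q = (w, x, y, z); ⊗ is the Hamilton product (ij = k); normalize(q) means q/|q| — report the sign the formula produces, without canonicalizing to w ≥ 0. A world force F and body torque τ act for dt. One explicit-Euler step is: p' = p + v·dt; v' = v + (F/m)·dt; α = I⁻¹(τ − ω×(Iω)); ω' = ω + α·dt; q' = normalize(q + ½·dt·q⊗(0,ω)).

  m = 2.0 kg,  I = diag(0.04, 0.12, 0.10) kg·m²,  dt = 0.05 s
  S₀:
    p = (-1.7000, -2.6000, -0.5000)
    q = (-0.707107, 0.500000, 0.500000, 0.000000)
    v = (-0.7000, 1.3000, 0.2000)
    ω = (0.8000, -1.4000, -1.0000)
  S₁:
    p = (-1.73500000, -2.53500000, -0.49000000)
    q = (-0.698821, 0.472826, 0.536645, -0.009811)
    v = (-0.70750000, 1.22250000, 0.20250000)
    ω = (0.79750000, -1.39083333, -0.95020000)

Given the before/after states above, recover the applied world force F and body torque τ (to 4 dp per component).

F = (-0.3000, -3.1000, 0.1000)
τ = (-0.0300, 0.0700, 0.0100)

v₁ − v₀ = (-0.00750000, -0.07750000, 0.00250000)
applied force F = (-0.3000, -3.1000, 0.1000)
ω₁ − ω₀ = (-0.00250000, 0.00916667, 0.04980000)
τ = I·(Δω/dt) + ω₀×(Iω₀) = (-0.0300, 0.0700, 0.0100)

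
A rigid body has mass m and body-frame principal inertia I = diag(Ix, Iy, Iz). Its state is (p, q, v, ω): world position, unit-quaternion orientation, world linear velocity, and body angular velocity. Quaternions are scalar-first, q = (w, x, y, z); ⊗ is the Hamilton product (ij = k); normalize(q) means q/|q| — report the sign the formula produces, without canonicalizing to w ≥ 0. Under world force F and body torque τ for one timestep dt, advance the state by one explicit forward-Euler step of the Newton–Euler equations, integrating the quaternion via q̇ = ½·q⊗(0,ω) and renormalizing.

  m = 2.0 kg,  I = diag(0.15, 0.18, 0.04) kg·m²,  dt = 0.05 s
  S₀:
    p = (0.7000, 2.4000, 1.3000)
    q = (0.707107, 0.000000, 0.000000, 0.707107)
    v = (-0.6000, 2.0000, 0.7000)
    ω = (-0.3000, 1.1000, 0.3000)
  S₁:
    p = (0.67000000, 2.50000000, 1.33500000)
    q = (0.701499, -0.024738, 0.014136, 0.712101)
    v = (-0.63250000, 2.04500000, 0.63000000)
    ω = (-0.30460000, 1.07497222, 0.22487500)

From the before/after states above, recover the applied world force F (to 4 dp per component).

F = (-1.3000, 1.8000, -2.8000)

Δv = v₁−v₀ = (-0.03250000, 0.04500000, -0.07000000)
applied force F = (-1.3000, 1.8000, -2.8000)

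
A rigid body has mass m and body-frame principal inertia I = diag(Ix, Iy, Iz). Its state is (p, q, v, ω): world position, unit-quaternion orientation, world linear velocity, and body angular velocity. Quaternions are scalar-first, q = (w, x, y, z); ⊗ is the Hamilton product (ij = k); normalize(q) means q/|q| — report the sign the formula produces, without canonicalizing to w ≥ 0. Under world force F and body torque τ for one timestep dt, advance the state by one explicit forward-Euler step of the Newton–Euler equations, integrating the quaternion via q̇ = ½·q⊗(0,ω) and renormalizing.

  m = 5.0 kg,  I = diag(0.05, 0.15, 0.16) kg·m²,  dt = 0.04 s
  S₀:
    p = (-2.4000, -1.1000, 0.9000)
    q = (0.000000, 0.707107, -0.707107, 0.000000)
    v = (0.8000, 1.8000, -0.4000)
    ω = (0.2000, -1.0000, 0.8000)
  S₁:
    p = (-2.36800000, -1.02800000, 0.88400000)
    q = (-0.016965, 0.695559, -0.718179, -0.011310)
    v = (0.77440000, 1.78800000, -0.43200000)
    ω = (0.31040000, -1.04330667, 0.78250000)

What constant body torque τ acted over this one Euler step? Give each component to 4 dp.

Δω = ω₁−ω₀ = (0.11040000, -0.04330667, -0.01750000)
I·α + gyro = (0.1300, -0.1800, -0.0900)

τ = (0.1300, -0.1800, -0.0900)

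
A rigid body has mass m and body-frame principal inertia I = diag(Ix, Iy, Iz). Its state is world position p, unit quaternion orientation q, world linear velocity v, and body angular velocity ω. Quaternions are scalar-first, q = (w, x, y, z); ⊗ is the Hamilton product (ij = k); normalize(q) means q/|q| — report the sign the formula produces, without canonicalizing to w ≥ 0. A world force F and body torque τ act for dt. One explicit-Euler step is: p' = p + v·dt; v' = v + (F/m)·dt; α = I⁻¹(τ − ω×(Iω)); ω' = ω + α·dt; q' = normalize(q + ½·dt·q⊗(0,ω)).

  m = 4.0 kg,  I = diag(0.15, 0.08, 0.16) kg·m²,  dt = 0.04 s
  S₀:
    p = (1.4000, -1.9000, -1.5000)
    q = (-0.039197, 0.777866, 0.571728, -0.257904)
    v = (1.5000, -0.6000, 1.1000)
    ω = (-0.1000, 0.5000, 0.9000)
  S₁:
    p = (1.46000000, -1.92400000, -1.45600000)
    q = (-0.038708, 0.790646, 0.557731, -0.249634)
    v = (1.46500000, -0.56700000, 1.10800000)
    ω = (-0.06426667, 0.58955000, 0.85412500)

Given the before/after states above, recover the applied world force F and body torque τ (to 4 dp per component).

F = (-3.5000, 3.3000, 0.8000)
τ = (0.1700, 0.1800, -0.1800)

Δv = v₁−v₀ = (-0.03500000, 0.03300000, 0.00800000)
F = m·Δv/dt = (-3.5000, 3.3000, 0.8000)
rate change Δω = (0.03573333, 0.08955000, -0.04587500)
ω₀×(Iω₀) = (0.0360, 0.0009, 0.0035)
I·α + gyro = (0.1700, 0.1800, -0.1800)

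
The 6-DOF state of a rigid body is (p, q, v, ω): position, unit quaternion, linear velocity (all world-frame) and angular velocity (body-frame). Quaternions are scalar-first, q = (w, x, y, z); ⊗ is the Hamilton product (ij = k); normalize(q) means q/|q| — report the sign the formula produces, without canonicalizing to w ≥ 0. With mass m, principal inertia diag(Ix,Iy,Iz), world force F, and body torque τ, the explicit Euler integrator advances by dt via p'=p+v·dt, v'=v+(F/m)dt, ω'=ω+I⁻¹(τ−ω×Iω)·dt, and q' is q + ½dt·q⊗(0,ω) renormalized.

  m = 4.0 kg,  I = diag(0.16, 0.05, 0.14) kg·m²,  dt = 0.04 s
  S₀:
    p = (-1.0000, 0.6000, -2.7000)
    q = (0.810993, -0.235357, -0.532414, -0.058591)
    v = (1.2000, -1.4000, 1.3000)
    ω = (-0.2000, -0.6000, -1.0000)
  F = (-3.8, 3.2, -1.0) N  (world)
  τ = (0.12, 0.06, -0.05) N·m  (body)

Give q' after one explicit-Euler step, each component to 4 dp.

q' = (0.8023, -0.2286, -0.5465, -0.0741)

2q̇ = q⊗(0,ω) = (-0.4251108, 0.3350608, -0.7102346, -0.7762616)
q + ½dt·q⊗(0,ω), renormalized = (0.8023, -0.2286, -0.5465, -0.0741)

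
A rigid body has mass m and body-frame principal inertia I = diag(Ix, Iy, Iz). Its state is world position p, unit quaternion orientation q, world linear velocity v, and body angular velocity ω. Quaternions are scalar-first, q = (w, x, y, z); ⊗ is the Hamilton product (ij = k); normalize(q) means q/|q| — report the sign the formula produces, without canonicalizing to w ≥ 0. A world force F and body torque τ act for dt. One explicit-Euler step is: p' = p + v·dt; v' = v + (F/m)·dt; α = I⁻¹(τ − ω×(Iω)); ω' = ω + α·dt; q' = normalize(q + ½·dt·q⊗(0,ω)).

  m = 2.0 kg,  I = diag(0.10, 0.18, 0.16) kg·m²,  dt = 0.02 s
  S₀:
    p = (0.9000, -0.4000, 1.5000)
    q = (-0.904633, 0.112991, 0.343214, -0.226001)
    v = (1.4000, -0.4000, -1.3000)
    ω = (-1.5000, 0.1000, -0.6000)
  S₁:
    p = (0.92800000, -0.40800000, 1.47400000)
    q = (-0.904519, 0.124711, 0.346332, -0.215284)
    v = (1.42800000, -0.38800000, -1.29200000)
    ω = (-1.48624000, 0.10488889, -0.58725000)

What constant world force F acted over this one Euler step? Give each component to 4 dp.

F = (2.8000, 1.2000, 0.8000)

velocity change Δv = (0.02800000, 0.01200000, 0.00800000)
applied force F = (2.8000, 1.2000, 0.8000)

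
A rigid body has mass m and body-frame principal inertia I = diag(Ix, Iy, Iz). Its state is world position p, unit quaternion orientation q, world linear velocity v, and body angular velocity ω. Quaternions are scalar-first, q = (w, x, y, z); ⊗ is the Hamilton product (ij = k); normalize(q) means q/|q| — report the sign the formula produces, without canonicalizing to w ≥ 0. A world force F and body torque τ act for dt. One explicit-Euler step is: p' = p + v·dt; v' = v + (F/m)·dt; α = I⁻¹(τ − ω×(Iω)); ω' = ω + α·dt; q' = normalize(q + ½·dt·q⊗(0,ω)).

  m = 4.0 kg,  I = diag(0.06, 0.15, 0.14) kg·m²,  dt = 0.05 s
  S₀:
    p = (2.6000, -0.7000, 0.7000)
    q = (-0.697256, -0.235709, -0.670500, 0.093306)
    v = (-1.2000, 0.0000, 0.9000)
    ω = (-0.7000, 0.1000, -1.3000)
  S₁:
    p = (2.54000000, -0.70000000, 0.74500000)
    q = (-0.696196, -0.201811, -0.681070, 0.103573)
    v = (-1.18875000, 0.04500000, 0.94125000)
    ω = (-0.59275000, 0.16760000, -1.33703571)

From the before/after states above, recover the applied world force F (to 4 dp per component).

v₁ − v₀ = (0.01125000, 0.04500000, 0.04125000)
applied force F = (0.9000, 3.6000, 3.3000)

F = (0.9000, 3.6000, 3.3000)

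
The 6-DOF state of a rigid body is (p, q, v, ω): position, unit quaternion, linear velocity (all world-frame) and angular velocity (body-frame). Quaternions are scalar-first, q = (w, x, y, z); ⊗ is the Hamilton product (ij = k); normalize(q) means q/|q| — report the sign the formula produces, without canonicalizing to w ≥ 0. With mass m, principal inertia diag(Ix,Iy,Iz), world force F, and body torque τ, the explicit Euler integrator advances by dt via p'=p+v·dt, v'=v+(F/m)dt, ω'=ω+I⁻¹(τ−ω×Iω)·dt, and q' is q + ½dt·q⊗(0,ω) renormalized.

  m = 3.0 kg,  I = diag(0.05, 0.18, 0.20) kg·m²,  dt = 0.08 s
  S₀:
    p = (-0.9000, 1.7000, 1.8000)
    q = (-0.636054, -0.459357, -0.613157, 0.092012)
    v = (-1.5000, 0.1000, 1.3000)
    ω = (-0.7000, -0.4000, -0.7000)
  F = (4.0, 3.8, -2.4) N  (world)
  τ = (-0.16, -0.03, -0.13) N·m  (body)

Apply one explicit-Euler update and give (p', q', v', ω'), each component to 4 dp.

p' = (-1.0200, 1.7080, 1.9040)
q' = (-0.6556, -0.4225, -0.6179, 0.0999)
v' = (-1.3933, 0.2013, 1.2360)
ω' = (-0.9650, -0.3807, -0.7666)

p + v·dt = (-1.0200, 1.7080, 1.9040)
v' = v + a·dt = (-1.3933, 0.2013, 1.2360)
angular accel α = (-3.3120, 0.2417, -0.8320)
new body rate ω' = (-0.9650, -0.3807, -0.7666)
2q̇ = q⊗(0,ω) = (-0.5024043, 0.9112525, -0.1315367, 0.1997707)
q + ½dt·q⊗(0,ω), renormalized = (-0.6556, -0.4225, -0.6179, 0.0999)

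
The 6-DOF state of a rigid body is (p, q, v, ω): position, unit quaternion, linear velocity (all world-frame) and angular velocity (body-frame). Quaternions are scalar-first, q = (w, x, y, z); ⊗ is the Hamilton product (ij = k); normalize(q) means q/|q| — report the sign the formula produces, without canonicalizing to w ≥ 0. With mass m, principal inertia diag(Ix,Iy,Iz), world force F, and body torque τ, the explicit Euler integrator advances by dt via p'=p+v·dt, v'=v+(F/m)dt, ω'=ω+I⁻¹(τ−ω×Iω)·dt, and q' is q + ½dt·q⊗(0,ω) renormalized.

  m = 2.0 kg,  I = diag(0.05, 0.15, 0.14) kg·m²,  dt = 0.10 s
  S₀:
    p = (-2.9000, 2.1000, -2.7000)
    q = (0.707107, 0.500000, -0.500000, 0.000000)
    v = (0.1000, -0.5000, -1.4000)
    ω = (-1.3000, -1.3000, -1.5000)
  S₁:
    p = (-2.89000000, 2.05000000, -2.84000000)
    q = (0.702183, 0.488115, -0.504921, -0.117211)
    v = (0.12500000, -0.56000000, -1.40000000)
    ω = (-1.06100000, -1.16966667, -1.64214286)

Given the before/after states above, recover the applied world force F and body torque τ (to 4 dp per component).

Δω = ω₁−ω₀ = (0.23900000, 0.13033333, -0.14214286)
gyro term ω₀×Iω₀ = (-0.0195, -0.1755, 0.1690)
I·α + gyro = (0.1000, 0.0200, -0.0300)
Δv = v₁−v₀ = (0.02500000, -0.06000000, 0.00000000)
m·(v₁−v₀)/dt = (0.5000, -1.2000, 0.0000)

F = (0.5000, -1.2000, 0.0000)
τ = (0.1000, 0.0200, -0.0300)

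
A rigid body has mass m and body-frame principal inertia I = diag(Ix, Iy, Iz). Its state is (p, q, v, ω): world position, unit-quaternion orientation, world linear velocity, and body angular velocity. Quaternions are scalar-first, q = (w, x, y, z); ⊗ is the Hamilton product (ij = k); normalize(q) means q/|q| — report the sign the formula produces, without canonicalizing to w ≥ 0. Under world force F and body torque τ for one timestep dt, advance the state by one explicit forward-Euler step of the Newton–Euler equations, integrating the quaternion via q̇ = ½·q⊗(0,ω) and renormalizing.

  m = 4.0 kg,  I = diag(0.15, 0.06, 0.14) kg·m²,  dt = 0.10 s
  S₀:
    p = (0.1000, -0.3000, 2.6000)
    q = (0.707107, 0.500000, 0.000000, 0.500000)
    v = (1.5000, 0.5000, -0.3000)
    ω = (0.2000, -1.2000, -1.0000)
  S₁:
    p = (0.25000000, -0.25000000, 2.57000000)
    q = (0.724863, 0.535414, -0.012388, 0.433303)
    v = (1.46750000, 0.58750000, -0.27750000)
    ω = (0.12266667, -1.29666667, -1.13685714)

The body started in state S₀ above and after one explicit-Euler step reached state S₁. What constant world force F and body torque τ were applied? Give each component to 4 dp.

F = (-1.3000, 3.5000, 0.9000)
τ = (-0.0200, -0.0600, -0.1700)

rate change Δω = (-0.07733333, -0.09666667, -0.13685714)
applied torque τ = (-0.0200, -0.0600, -0.1700)
velocity change Δv = (-0.03250000, 0.08750000, 0.02250000)
m·(v₁−v₀)/dt = (-1.3000, 3.5000, 0.9000)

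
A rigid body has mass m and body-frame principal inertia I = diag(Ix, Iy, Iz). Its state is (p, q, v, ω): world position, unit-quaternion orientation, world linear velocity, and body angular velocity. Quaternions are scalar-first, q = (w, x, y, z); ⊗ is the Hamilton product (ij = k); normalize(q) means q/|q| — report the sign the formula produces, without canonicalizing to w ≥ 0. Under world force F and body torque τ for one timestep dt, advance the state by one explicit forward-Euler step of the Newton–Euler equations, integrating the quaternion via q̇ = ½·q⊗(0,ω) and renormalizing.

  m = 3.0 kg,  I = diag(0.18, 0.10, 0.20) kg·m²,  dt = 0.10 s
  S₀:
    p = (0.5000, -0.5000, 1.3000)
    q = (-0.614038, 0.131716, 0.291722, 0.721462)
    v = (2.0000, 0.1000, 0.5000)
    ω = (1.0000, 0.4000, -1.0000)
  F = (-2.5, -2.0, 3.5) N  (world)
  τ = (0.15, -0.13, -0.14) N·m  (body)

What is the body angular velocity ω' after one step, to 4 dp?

gyro term ω×Iω = (-0.0400, 0.0200, -0.0320)
(τ − ω×Iω)/I = (1.0556, -1.5000, -0.5400)
new body rate ω' = (1.1056, 0.2500, -1.0540)

ω' = (1.1056, 0.2500, -1.0540)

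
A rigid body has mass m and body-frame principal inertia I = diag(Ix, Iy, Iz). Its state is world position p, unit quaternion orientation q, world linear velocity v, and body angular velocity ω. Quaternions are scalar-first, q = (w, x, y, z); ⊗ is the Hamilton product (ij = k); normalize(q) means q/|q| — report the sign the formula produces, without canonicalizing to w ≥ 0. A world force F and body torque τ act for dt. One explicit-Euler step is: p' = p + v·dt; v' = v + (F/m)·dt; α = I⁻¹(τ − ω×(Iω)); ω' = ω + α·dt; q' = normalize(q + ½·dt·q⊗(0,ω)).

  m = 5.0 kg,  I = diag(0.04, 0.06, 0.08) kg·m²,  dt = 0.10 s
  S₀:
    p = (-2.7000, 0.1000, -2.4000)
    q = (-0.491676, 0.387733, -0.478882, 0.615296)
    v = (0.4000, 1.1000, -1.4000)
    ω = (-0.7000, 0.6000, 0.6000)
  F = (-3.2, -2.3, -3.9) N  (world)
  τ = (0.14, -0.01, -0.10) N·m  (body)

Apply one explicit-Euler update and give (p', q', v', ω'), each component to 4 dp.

p' = (-2.6600, 0.2100, -2.5400)
q' = (-0.4815, 0.3716, -0.5260, 0.5945)
v' = (0.3360, 1.0540, -1.4780)
ω' = (-0.3680, 0.5553, 0.4855)

(τ − ω×Iω)/I = (3.3200, -0.4467, -1.1450)
new body rate ω' = (-0.3680, 0.5553, 0.4855)
Hamilton product q⊗(0,ω) = (0.1895647, -0.3123336, -0.9583526, -0.3975832)
q' = normalize(q + ½dt·q⊗(0,ω)) = (-0.4815, 0.3716, -0.5260, 0.5945)
p' = p + v·dt = (-2.6600, 0.2100, -2.5400)
new velocity v' = (0.3360, 1.0540, -1.4780)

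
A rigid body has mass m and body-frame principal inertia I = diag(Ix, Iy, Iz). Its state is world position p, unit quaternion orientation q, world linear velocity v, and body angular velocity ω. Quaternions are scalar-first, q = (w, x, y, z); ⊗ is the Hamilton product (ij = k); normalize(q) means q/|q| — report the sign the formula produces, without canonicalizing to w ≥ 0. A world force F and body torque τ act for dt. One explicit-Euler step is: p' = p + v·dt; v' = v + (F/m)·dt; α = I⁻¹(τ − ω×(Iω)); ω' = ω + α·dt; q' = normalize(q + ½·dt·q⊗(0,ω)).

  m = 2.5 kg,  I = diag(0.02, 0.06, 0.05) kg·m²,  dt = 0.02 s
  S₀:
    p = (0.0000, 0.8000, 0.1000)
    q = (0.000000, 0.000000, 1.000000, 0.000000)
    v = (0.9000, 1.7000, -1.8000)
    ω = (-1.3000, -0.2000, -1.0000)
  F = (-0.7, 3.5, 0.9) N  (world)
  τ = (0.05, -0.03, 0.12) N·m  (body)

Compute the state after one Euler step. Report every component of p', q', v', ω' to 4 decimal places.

p' = (0.0180, 0.8340, 0.0640)
q' = (0.0020, -0.0100, 0.9999, 0.0130)
v' = (0.8944, 1.7280, -1.7928)
ω' = (-1.2480, -0.1970, -0.9562)

angular accel α = (2.6000, 0.1500, 2.1920)
new body rate ω' = (-1.2480, -0.1970, -0.9562)
Hamilton product q⊗(0,ω) = (0.2000000, -1.0000000, 0.0000000, 1.3000000)
q' = normalize(q + ½dt·q⊗(0,ω)) = (0.0020, -0.0100, 0.9999, 0.0130)
new position p' = (0.0180, 0.8340, 0.0640)
v' = v + a·dt = (0.8944, 1.7280, -1.7928)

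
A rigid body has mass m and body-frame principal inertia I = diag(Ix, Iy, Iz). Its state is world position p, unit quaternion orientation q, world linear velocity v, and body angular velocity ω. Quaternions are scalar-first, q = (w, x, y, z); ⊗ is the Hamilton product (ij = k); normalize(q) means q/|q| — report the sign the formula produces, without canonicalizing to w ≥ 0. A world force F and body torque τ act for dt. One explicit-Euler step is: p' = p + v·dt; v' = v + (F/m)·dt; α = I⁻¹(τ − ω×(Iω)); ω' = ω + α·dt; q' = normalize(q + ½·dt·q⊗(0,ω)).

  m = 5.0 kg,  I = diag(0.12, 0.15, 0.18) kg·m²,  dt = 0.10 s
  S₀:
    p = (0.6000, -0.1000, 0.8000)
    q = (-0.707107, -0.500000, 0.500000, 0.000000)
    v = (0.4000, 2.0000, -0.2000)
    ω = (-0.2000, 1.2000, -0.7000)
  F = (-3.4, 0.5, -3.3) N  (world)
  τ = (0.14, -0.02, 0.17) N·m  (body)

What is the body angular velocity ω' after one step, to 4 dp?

gyro term ω×Iω = (-0.0252, -0.0084, -0.0072)
α = I⁻¹(τ − ω×Iω) = (1.3767, -0.0773, 0.9844)
ω + α·dt = (-0.0623, 1.1923, -0.6016)

ω' = (-0.0623, 1.1923, -0.6016)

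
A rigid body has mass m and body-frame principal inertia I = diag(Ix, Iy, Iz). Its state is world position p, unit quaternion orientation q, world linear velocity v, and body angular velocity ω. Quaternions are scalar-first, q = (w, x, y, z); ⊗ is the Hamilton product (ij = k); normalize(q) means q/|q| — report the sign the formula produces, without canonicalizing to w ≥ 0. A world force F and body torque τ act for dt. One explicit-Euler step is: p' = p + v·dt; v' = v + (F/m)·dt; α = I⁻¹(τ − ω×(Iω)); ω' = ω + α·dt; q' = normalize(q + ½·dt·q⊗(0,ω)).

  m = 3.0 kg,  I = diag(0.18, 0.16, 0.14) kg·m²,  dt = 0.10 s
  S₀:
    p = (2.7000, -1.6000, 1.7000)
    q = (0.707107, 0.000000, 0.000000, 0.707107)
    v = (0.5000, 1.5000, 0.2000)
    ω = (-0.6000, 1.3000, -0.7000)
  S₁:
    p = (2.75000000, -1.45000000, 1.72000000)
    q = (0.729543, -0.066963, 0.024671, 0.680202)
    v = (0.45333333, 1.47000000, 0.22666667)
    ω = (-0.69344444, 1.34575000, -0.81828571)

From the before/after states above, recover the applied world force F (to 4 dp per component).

F = (-1.4000, -0.9000, 0.8000)

velocity change Δv = (-0.04666667, -0.03000000, 0.02666667)
F = m·Δv/dt = (-1.4000, -0.9000, 0.8000)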